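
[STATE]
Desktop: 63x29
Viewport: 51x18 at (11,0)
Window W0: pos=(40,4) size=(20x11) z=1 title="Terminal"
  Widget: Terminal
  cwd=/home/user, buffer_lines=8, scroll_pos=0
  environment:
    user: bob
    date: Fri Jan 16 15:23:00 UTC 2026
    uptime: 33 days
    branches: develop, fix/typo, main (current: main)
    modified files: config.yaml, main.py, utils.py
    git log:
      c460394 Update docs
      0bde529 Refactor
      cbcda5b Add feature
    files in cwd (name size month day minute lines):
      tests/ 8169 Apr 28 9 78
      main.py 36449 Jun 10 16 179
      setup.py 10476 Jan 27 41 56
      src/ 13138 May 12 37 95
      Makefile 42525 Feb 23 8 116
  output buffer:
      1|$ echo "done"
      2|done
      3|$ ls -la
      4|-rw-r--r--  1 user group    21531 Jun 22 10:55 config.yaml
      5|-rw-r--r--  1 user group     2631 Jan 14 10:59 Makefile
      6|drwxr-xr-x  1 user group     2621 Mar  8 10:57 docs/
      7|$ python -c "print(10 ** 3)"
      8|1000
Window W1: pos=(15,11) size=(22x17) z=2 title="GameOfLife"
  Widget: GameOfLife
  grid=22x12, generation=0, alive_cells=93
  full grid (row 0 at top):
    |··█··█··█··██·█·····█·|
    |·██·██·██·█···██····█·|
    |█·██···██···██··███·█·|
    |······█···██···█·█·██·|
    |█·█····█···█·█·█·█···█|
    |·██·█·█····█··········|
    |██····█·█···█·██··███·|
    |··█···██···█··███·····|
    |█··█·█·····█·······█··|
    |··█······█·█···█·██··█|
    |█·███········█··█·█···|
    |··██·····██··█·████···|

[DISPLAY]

                                                   
                                                   
                                                   
                                                   
                             ┏━━━━━━━━━━━━━━━━━━┓  
                             ┃ Terminal         ┃  
                             ┠──────────────────┨  
                             ┃$ echo "done"     ┃  
                             ┃done              ┃  
                             ┃$ ls -la          ┃  
                             ┃-rw-r--r--  1 user┃  
    ┏━━━━━━━━━━━━━━━━━━━━┓   ┃-rw-r--r--  1 user┃  
    ┃ GameOfLife         ┃   ┃drwxr-xr-x  1 user┃  
    ┠────────────────────┨   ┃$ python -c "print┃  
    ┃Gen: 0              ┃   ┗━━━━━━━━━━━━━━━━━━┛  
    ┃·█··█··█··██·█·····█┃                         
    ┃██·██·██·█···██····█┃                         
    ┃·██···██···██··███·█┃                         


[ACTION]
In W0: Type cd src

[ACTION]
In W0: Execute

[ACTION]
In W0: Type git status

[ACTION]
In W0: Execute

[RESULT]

                                                   
                                                   
                                                   
                                                   
                             ┏━━━━━━━━━━━━━━━━━━┓  
                             ┃ Terminal         ┃  
                             ┠──────────────────┨  
                             ┃On branch main    ┃  
                             ┃Changes not staged┃  
                             ┃                  ┃  
                             ┃        modified: ┃  
    ┏━━━━━━━━━━━━━━━━━━━━┓   ┃        modified: ┃  
    ┃ GameOfLife         ┃   ┃        modified: ┃  
    ┠────────────────────┨   ┃$ █               ┃  
    ┃Gen: 0              ┃   ┗━━━━━━━━━━━━━━━━━━┛  
    ┃·█··█··█··██·█·····█┃                         
    ┃██·██·██·█···██····█┃                         
    ┃·██···██···██··███·█┃                         


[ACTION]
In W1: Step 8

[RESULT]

                                                   
                                                   
                                                   
                                                   
                             ┏━━━━━━━━━━━━━━━━━━┓  
                             ┃ Terminal         ┃  
                             ┠──────────────────┨  
                             ┃On branch main    ┃  
                             ┃Changes not staged┃  
                             ┃                  ┃  
                             ┃        modified: ┃  
    ┏━━━━━━━━━━━━━━━━━━━━┓   ┃        modified: ┃  
    ┃ GameOfLife         ┃   ┃        modified: ┃  
    ┠────────────────────┨   ┃$ █               ┃  
    ┃Gen: 8              ┃   ┗━━━━━━━━━━━━━━━━━━┛  
    ┃······██····██······┃                         
    ┃·██·█···█··████·█···┃                         
    ┃··████··████·█·█···█┃                         


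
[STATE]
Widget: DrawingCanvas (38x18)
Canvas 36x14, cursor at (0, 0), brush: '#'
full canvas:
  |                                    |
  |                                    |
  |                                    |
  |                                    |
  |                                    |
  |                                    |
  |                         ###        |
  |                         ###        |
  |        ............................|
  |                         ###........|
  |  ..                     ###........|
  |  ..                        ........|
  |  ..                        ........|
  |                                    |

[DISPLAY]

+                                     
                                      
                                      
                                      
                                      
                                      
                         ###          
                         ###          
        ............................  
                         ###........  
  ..                     ###........  
  ..                        ........  
  ..                        ........  
                                      
                                      
                                      
                                      
                                      


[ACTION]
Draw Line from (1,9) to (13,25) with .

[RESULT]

+                                     
         .                            
          ..                          
            .                         
             .                        
              ..                      
                .        ###          
                 .       ###          
        ............................  
                    .    ###........  
  ..                 .   ###........  
  ..                  ..    ........  
  ..                    .   ........  
                         .            
                                      
                                      
                                      
                                      


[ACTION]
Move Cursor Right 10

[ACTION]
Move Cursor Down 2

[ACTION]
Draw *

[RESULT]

                                      
         .                            
          *.                          
            .                         
             .                        
              ..                      
                .        ###          
                 .       ###          
        ............................  
                    .    ###........  
  ..                 .   ###........  
  ..                  ..    ........  
  ..                    .   ........  
                         .            
                                      
                                      
                                      
                                      


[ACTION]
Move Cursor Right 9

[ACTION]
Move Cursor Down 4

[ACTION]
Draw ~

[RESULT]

                                      
         .                            
          *.                          
            .                         
             .                        
              ..                      
                .  ~     ###          
                 .       ###          
        ............................  
                    .    ###........  
  ..                 .   ###........  
  ..                  ..    ........  
  ..                    .   ........  
                         .            
                                      
                                      
                                      
                                      


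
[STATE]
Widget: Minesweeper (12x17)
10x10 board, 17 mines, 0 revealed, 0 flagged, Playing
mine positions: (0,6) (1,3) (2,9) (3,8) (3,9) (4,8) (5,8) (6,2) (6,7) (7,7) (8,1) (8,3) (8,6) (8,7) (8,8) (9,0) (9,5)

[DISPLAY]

■■■■■■■■■■  
■■■■■■■■■■  
■■■■■■■■■■  
■■■■■■■■■■  
■■■■■■■■■■  
■■■■■■■■■■  
■■■■■■■■■■  
■■■■■■■■■■  
■■■■■■■■■■  
■■■■■■■■■■  
            
            
            
            
            
            
            


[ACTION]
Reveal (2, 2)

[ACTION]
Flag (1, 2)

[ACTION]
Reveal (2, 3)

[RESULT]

■■■■■■■■■■  
■■⚑■■■■■■■  
■■11■■■■■■  
■■■■■■■■■■  
■■■■■■■■■■  
■■■■■■■■■■  
■■■■■■■■■■  
■■■■■■■■■■  
■■■■■■■■■■  
■■■■■■■■■■  
            
            
            
            
            
            
            


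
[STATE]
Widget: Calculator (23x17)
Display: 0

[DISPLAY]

                      0
┌───┬───┬───┬───┐      
│ 7 │ 8 │ 9 │ ÷ │      
├───┼───┼───┼───┤      
│ 4 │ 5 │ 6 │ × │      
├───┼───┼───┼───┤      
│ 1 │ 2 │ 3 │ - │      
├───┼───┼───┼───┤      
│ 0 │ . │ = │ + │      
├───┼───┼───┼───┤      
│ C │ MC│ MR│ M+│      
└───┴───┴───┴───┘      
                       
                       
                       
                       
                       


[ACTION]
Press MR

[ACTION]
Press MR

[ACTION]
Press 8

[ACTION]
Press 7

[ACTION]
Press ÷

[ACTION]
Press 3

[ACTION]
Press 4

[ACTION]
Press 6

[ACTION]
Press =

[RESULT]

           0.2514450867
┌───┬───┬───┬───┐      
│ 7 │ 8 │ 9 │ ÷ │      
├───┼───┼───┼───┤      
│ 4 │ 5 │ 6 │ × │      
├───┼───┼───┼───┤      
│ 1 │ 2 │ 3 │ - │      
├───┼───┼───┼───┤      
│ 0 │ . │ = │ + │      
├───┼───┼───┼───┤      
│ C │ MC│ MR│ M+│      
└───┴───┴───┴───┘      
                       
                       
                       
                       
                       


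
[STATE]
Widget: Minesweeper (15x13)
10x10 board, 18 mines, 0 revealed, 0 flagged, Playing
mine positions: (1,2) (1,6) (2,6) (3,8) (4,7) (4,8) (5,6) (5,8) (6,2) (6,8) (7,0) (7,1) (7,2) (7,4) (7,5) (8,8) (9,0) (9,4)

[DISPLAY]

■■■■■■■■■■     
■■■■■■■■■■     
■■■■■■■■■■     
■■■■■■■■■■     
■■■■■■■■■■     
■■■■■■■■■■     
■■■■■■■■■■     
■■■■■■■■■■     
■■■■■■■■■■     
■■■■■■■■■■     
               
               
               


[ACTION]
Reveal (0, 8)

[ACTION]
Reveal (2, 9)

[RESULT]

■■■■■■■1       
■■■■■■■2       
■■■■■■■311     
■■■■■■■■■■     
■■■■■■■■■■     
■■■■■■■■■■     
■■■■■■■■■■     
■■■■■■■■■■     
■■■■■■■■■■     
■■■■■■■■■■     
               
               
               


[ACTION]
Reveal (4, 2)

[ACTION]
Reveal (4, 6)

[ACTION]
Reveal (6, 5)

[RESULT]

 1■1 1■1       
 1■1 2■2       
 111 2■311     
     1■■■■     
     12■■■     
 111 1■■■■     
24■323■■■■     
■■■■■■■■■■     
■■■■■■■■■■     
■■■■■■■■■■     
               
               
               


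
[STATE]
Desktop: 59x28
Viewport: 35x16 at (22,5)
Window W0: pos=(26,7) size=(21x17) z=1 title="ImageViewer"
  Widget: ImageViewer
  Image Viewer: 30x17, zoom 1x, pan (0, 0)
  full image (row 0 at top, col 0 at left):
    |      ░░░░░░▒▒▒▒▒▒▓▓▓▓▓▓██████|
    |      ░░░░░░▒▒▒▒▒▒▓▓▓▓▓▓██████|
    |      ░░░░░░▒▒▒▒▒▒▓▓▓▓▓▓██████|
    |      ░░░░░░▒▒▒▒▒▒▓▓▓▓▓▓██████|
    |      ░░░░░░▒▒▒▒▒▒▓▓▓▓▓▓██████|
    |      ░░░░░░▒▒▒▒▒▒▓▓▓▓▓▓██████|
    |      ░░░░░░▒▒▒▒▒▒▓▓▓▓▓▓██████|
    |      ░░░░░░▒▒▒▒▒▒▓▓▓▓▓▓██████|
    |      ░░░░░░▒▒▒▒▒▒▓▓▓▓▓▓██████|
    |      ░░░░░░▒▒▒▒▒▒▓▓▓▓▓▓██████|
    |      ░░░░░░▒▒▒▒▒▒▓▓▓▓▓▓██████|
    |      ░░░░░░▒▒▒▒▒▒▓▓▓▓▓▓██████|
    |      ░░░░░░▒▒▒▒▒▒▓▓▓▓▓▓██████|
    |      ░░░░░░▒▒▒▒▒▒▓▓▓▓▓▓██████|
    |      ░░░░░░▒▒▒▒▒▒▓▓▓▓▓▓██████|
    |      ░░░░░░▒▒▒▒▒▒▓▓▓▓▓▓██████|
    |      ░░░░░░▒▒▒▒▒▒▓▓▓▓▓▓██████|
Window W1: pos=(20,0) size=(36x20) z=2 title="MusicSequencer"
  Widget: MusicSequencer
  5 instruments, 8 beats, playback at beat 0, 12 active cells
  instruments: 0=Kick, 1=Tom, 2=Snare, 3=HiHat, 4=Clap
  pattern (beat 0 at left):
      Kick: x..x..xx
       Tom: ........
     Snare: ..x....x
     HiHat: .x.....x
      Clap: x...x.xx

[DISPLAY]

  Tom········                    ┃ 
Snare··█····█                    ┃ 
HiHat·█·····█                    ┃ 
 Clap█···█·██                    ┃ 
                                 ┃ 
                                 ┃ 
                                 ┃ 
                                 ┃ 
                                 ┃ 
                                 ┃ 
                                 ┃ 
                                 ┃ 
                                 ┃ 
                                 ┃ 
━━━━━━━━━━━━━━━━━━━━━━━━━━━━━━━━━┛ 
    ┃      ░░░░░░▒▒▒▒▒▒▓┃          


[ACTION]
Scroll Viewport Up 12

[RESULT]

━━━━━━━━━━━━━━━━━━━━━━━━━━━━━━━━━┓ 
MusicSequencer                   ┃ 
─────────────────────────────────┨ 
     ▼1234567                    ┃ 
 Kick█··█··██                    ┃ 
  Tom········                    ┃ 
Snare··█····█                    ┃ 
HiHat·█·····█                    ┃ 
 Clap█···█·██                    ┃ 
                                 ┃ 
                                 ┃ 
                                 ┃ 
                                 ┃ 
                                 ┃ 
                                 ┃ 
                                 ┃ 


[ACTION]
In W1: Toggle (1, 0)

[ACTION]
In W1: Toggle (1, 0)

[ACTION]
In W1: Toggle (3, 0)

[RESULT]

━━━━━━━━━━━━━━━━━━━━━━━━━━━━━━━━━┓ 
MusicSequencer                   ┃ 
─────────────────────────────────┨ 
     ▼1234567                    ┃ 
 Kick█··█··██                    ┃ 
  Tom········                    ┃ 
Snare··█····█                    ┃ 
HiHat██·····█                    ┃ 
 Clap█···█·██                    ┃ 
                                 ┃ 
                                 ┃ 
                                 ┃ 
                                 ┃ 
                                 ┃ 
                                 ┃ 
                                 ┃ 


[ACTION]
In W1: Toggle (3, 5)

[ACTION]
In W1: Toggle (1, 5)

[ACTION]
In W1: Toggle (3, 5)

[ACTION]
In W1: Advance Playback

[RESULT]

━━━━━━━━━━━━━━━━━━━━━━━━━━━━━━━━━┓ 
MusicSequencer                   ┃ 
─────────────────────────────────┨ 
     0▼234567                    ┃ 
 Kick█··█··██                    ┃ 
  Tom·····█··                    ┃ 
Snare··█····█                    ┃ 
HiHat██·····█                    ┃ 
 Clap█···█·██                    ┃ 
                                 ┃ 
                                 ┃ 
                                 ┃ 
                                 ┃ 
                                 ┃ 
                                 ┃ 
                                 ┃ 


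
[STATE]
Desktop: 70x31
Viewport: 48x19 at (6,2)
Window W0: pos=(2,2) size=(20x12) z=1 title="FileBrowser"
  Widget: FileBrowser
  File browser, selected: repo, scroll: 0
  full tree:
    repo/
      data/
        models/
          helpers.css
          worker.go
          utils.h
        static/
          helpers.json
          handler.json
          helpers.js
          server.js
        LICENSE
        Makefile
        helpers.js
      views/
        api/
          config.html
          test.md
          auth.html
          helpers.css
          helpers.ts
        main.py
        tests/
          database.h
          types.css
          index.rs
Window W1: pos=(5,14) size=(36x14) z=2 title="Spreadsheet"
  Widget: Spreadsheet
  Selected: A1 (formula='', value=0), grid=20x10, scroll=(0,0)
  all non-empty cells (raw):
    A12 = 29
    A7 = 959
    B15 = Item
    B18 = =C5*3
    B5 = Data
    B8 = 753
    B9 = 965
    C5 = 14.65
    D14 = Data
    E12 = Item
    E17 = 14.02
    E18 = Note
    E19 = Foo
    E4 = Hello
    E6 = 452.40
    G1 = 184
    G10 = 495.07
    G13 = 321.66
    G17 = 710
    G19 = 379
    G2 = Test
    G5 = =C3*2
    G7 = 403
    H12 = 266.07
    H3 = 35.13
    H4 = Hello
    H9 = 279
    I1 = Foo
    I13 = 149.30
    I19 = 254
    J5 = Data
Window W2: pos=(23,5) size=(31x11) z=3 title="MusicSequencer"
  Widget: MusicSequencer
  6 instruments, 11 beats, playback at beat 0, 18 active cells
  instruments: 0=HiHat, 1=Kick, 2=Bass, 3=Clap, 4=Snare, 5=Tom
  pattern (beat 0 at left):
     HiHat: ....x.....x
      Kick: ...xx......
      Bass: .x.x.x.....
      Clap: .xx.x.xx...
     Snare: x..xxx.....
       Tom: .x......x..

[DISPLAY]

━━━━━━━━━━━━━━━┓                                
leBrowser      ┃                                
───────────────┨                                
-] repo/       ┃ ┏━━━━━━━━━━━━━━━━━━━━━━━━━━━━━┓
 [+] data/     ┃ ┃ MusicSequencer              ┃
 [+] views/    ┃ ┠─────────────────────────────┨
               ┃ ┃      ▼1234567890            ┃
               ┃ ┃ HiHat····█·····█            ┃
               ┃ ┃  Kick···██······            ┃
               ┃ ┃  Bass·█·█·█·····            ┃
               ┃ ┃  Clap·██·█·██···            ┃
━━━━━━━━━━━━━━━┛ ┃ Snare█··███·····            ┃
━━━━━━━━━━━━━━━━━┃   Tom·█······█··            ┃
 Spreadsheet     ┗━━━━━━━━━━━━━━━━━━━━━━━━━━━━━┛
──────────────────────────────────┨             
A1:                               ┃             
       A       B       C       D  ┃             
----------------------------------┃             
  1      [0]       0       0      ┃             


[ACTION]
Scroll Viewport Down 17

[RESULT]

               ┃ ┃  Clap·██·█·██···            ┃
━━━━━━━━━━━━━━━┛ ┃ Snare█··███·····            ┃
━━━━━━━━━━━━━━━━━┃   Tom·█······█··            ┃
 Spreadsheet     ┗━━━━━━━━━━━━━━━━━━━━━━━━━━━━━┛
──────────────────────────────────┨             
A1:                               ┃             
       A       B       C       D  ┃             
----------------------------------┃             
  1      [0]       0       0      ┃             
  2        0       0       0      ┃             
  3        0       0       0      ┃             
  4        0       0       0      ┃             
  5        0Data       14.65      ┃             
  6        0       0       0      ┃             
  7      959       0       0      ┃             
━━━━━━━━━━━━━━━━━━━━━━━━━━━━━━━━━━┛             
                                                
                                                
                                                


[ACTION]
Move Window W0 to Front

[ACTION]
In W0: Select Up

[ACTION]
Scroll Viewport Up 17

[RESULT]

                                                
                                                
━━━━━━━━━━━━━━━┓                                
leBrowser      ┃                                
───────────────┨                                
-] repo/       ┃ ┏━━━━━━━━━━━━━━━━━━━━━━━━━━━━━┓
 [+] data/     ┃ ┃ MusicSequencer              ┃
 [+] views/    ┃ ┠─────────────────────────────┨
               ┃ ┃      ▼1234567890            ┃
               ┃ ┃ HiHat····█·····█            ┃
               ┃ ┃  Kick···██······            ┃
               ┃ ┃  Bass·█·█·█·····            ┃
               ┃ ┃  Clap·██·█·██···            ┃
━━━━━━━━━━━━━━━┛ ┃ Snare█··███·····            ┃
━━━━━━━━━━━━━━━━━┃   Tom·█······█··            ┃
 Spreadsheet     ┗━━━━━━━━━━━━━━━━━━━━━━━━━━━━━┛
──────────────────────────────────┨             
A1:                               ┃             
       A       B       C       D  ┃             


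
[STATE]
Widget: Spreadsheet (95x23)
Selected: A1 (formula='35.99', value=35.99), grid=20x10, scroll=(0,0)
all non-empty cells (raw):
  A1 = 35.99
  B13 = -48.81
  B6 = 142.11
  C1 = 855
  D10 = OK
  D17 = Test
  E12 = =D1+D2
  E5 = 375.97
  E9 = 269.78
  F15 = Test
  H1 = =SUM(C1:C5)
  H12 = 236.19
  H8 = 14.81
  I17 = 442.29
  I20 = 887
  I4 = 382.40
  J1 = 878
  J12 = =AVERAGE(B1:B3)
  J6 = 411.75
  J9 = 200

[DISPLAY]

A1: 35.99                                                                                      
       A       B       C       D       E       F       G       H       I       J               
-----------------------------------------------------------------------------------------------
  1  [35.99]       0     855       0       0       0       0     855       0     878           
  2        0       0       0       0       0       0       0       0       0       0           
  3        0       0       0       0       0       0       0       0       0       0           
  4        0       0       0       0       0       0       0       0  382.40       0           
  5        0       0       0       0  375.97       0       0       0       0       0           
  6        0  142.11       0       0       0       0       0       0       0  411.75           
  7        0       0       0       0       0       0       0       0       0       0           
  8        0       0       0       0       0       0       0   14.81       0       0           
  9        0       0       0       0  269.78       0       0       0       0     200           
 10        0       0       0OK             0       0       0       0       0       0           
 11        0       0       0       0       0       0       0       0       0       0           
 12        0       0       0       0       0       0       0  236.19       0       0           
 13        0  -48.81       0       0       0       0       0       0       0       0           
 14        0       0       0       0       0       0       0       0       0       0           
 15        0       0       0       0       0Test           0       0       0       0           
 16        0       0       0       0       0       0       0       0       0       0           
 17        0       0       0Test           0       0       0       0  442.29       0           
 18        0       0       0       0       0       0       0       0       0       0           
 19        0       0       0       0       0       0       0       0       0       0           
 20        0       0       0       0       0       0       0       0     887       0           


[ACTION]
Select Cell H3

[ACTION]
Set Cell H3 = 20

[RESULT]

H3: 20                                                                                         
       A       B       C       D       E       F       G       H       I       J               
-----------------------------------------------------------------------------------------------
  1    35.99       0     855       0       0       0       0     855       0     878           
  2        0       0       0       0       0       0       0       0       0       0           
  3        0       0       0       0       0       0       0    [20]       0       0           
  4        0       0       0       0       0       0       0       0  382.40       0           
  5        0       0       0       0  375.97       0       0       0       0       0           
  6        0  142.11       0       0       0       0       0       0       0  411.75           
  7        0       0       0       0       0       0       0       0       0       0           
  8        0       0       0       0       0       0       0   14.81       0       0           
  9        0       0       0       0  269.78       0       0       0       0     200           
 10        0       0       0OK             0       0       0       0       0       0           
 11        0       0       0       0       0       0       0       0       0       0           
 12        0       0       0       0       0       0       0  236.19       0       0           
 13        0  -48.81       0       0       0       0       0       0       0       0           
 14        0       0       0       0       0       0       0       0       0       0           
 15        0       0       0       0       0Test           0       0       0       0           
 16        0       0       0       0       0       0       0       0       0       0           
 17        0       0       0Test           0       0       0       0  442.29       0           
 18        0       0       0       0       0       0       0       0       0       0           
 19        0       0       0       0       0       0       0       0       0       0           
 20        0       0       0       0       0       0       0       0     887       0           


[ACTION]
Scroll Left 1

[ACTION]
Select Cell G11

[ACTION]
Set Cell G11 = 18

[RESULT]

G11: 18                                                                                        
       A       B       C       D       E       F       G       H       I       J               
-----------------------------------------------------------------------------------------------
  1    35.99       0     855       0       0       0       0     855       0     878           
  2        0       0       0       0       0       0       0       0       0       0           
  3        0       0       0       0       0       0       0      20       0       0           
  4        0       0       0       0       0       0       0       0  382.40       0           
  5        0       0       0       0  375.97       0       0       0       0       0           
  6        0  142.11       0       0       0       0       0       0       0  411.75           
  7        0       0       0       0       0       0       0       0       0       0           
  8        0       0       0       0       0       0       0   14.81       0       0           
  9        0       0       0       0  269.78       0       0       0       0     200           
 10        0       0       0OK             0       0       0       0       0       0           
 11        0       0       0       0       0       0    [18]       0       0       0           
 12        0       0       0       0       0       0       0  236.19       0       0           
 13        0  -48.81       0       0       0       0       0       0       0       0           
 14        0       0       0       0       0       0       0       0       0       0           
 15        0       0       0       0       0Test           0       0       0       0           
 16        0       0       0       0       0       0       0       0       0       0           
 17        0       0       0Test           0       0       0       0  442.29       0           
 18        0       0       0       0       0       0       0       0       0       0           
 19        0       0       0       0       0       0       0       0       0       0           
 20        0       0       0       0       0       0       0       0     887       0           


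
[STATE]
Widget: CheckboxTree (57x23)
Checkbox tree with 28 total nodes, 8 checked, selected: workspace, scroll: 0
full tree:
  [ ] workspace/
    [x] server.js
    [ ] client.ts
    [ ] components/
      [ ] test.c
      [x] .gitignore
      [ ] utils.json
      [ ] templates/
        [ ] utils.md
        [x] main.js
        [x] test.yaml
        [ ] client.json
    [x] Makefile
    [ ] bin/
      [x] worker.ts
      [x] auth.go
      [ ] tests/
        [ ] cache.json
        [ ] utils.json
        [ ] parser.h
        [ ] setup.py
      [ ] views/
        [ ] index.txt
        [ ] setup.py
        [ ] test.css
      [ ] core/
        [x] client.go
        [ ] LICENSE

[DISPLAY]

>[-] workspace/                                          
   [x] server.js                                         
   [ ] client.ts                                         
   [-] components/                                       
     [ ] test.c                                          
     [x] .gitignore                                      
     [ ] utils.json                                      
     [-] templates/                                      
       [ ] utils.md                                      
       [x] main.js                                       
       [x] test.yaml                                     
       [ ] client.json                                   
   [x] Makefile                                          
   [-] bin/                                              
     [x] worker.ts                                       
     [x] auth.go                                         
     [ ] tests/                                          
       [ ] cache.json                                    
       [ ] utils.json                                    
       [ ] parser.h                                      
       [ ] setup.py                                      
     [ ] views/                                          
       [ ] index.txt                                     


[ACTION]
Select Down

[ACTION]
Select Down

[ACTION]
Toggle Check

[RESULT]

 [-] workspace/                                          
   [x] server.js                                         
>  [x] client.ts                                         
   [-] components/                                       
     [ ] test.c                                          
     [x] .gitignore                                      
     [ ] utils.json                                      
     [-] templates/                                      
       [ ] utils.md                                      
       [x] main.js                                       
       [x] test.yaml                                     
       [ ] client.json                                   
   [x] Makefile                                          
   [-] bin/                                              
     [x] worker.ts                                       
     [x] auth.go                                         
     [ ] tests/                                          
       [ ] cache.json                                    
       [ ] utils.json                                    
       [ ] parser.h                                      
       [ ] setup.py                                      
     [ ] views/                                          
       [ ] index.txt                                     


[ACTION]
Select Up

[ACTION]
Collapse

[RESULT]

 [-] workspace/                                          
>  [x] server.js                                         
   [x] client.ts                                         
   [-] components/                                       
     [ ] test.c                                          
     [x] .gitignore                                      
     [ ] utils.json                                      
     [-] templates/                                      
       [ ] utils.md                                      
       [x] main.js                                       
       [x] test.yaml                                     
       [ ] client.json                                   
   [x] Makefile                                          
   [-] bin/                                              
     [x] worker.ts                                       
     [x] auth.go                                         
     [ ] tests/                                          
       [ ] cache.json                                    
       [ ] utils.json                                    
       [ ] parser.h                                      
       [ ] setup.py                                      
     [ ] views/                                          
       [ ] index.txt                                     


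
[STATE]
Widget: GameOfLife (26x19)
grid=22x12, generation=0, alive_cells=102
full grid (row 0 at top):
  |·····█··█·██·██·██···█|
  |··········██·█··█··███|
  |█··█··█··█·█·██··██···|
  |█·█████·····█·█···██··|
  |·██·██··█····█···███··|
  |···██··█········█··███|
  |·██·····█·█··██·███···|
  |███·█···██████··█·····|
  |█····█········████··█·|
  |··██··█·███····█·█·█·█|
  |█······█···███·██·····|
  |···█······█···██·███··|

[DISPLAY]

Gen: 0                    
·····█··█·██·██·██···█    
··········██·█··█··███    
█··█··█··█·█·██··██···    
█·█████·····█·█···██··    
·██·██··█····█···███··    
···██··█········█··███    
·██·····█·█··██·███···    
███·█···██████··█·····    
█····█········████··█·    
··██··█·███····█·█·█·█    
█······█···███·██·····    
···█······█···██·███··    
                          
                          
                          
                          
                          
                          


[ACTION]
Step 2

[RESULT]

Gen: 2                    
··········█···████···█    
··█········███····█·██    
·██···██·····████···█·    
█·····██····█·███·····    
·····█······█···█·····    
····██···█··█···█·█·█·    
·█··███···█·····█·█·█·    
█··█·██·█·█····█····█·    
█·████········█·······    
·█████···██······█··██    
··█···█·········█···█·    
···········█··█···██··    
                          
                          
                          
                          
                          
                          


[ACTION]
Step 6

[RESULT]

Gen: 8                    
······█···██·····███··    
····██·█·█·······███··    
··█·██·██·█·████·█··█·    
·█··█······██·█··██·█·    
·················█·██·    
···········█·····█····    
········█···█·········    
········██····██····█·    
···············█····█·    
····················█·    
······················    
······················    
                          
                          
                          
                          
                          
                          


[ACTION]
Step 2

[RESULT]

Gen: 10                   
····███······█········    
····██·█····█·██···██·    
·····███·██·····█··██·    
····█···██····█··██··█    
····█······███·███·███    
·················███··    
········██············    
········██····██····█·    
··············██····█·    
····················█·    
······················    
······················    
                          
                          
                          
                          
                          
                          


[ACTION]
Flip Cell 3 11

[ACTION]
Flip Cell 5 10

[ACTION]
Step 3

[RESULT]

Gen: 13                   
······██·█············    
······█████····██·····    
·········██····███···█    
······██·······██···██    
······███······█······    
·······██·········█·█·    
·······██·····██··█·█·    
········██····██··█···    
··············██···█··    
······················    
······················    
······················    
                          
                          
                          
                          
                          
                          
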